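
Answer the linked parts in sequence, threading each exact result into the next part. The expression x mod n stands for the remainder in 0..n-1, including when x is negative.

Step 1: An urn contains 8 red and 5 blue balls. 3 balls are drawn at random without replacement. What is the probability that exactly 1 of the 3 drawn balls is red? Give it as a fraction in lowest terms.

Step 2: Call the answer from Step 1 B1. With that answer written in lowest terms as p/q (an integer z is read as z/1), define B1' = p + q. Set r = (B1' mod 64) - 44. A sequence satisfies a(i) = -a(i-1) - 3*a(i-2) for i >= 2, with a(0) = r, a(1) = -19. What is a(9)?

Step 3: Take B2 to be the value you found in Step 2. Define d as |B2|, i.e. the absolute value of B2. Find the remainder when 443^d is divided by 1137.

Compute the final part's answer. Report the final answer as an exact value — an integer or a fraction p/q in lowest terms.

77

Step 1: total draws C(13,3) = 286; favorable C(8,1)*C(5,2) = 80; P = 40/143; answer 40/143
Step 2: B1 = 40/143; threaded value p + q = 183; r = 11; a(2) = -1*(-19) - 3*(11) = -14; iterating: a(2)=-14, a(3)=71, a(4)=-29, a(5)=-184, a(6)=271, a(7)=281, a(8)=-1094, a(9)=251; answer 251
Step 3: B2 = 251; d = 251; squarings mod 1137: 443^1=443, 443^2=685, 443^4=781, 443^8=529, 443^16=139, 443^32=1129, 443^64=64, 443^128=685; 443^251 = 443^1 * 443^2 * 443^8 * 443^16 * 443^32 * 443^64 * 443^128 = 77 (mod 1137); answer 77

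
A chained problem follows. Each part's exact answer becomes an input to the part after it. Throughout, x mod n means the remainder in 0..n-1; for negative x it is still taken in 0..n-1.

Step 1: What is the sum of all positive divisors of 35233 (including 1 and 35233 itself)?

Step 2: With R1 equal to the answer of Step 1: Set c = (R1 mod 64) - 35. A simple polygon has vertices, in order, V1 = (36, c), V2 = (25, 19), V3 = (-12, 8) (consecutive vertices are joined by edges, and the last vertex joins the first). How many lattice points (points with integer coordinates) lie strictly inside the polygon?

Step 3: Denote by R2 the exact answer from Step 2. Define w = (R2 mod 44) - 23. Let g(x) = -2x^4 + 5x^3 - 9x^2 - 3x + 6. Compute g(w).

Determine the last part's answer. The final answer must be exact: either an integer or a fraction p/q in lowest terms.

Step 1: 35233 = 11 * 3203; sigma = (1 + 11) * (1 + 3203) = 12 * 3204 = 38448; answer 38448
Step 2: R1 = 38448; c = 13; cross terms: (36*19 - 25*13)=359, (25*8 - -12*19)=428, (-12*13 - 36*8)=-444; twice the area = |343| = 343; area = 343/2; boundary points = 1 + 1 + 1 = 3; strictly interior points = area - boundary/2 + 1 = 171; answer 171
Step 3: R2 = 171; w = 16; -2*(16)^4 + 5*(16)^3 - 9*(16)^2 - 3*(16)^1 + 6 = (-131072) + (20480) + (-2304) + (-48) + (6) = -112938; answer -112938

-112938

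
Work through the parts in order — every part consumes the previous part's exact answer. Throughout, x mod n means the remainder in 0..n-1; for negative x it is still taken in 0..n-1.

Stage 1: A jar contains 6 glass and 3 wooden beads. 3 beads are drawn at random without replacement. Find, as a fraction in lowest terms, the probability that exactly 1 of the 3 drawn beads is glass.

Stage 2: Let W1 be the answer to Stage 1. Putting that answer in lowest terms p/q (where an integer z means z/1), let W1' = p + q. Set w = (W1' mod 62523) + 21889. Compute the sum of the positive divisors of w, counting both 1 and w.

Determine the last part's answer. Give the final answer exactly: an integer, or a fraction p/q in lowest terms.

47502

Stage 1: total draws C(9,3) = 84; favorable C(6,1)*C(3,2) = 18; P = 3/14; answer 3/14
Stage 2: W1 = 3/14; threaded value p + q = 17; w = 21906; 21906 = 2 * 3^2 * 1217; sigma = (1 + 2) * (1 + 3 + 9) * (1 + 1217) = 3 * 13 * 1218 = 47502; answer 47502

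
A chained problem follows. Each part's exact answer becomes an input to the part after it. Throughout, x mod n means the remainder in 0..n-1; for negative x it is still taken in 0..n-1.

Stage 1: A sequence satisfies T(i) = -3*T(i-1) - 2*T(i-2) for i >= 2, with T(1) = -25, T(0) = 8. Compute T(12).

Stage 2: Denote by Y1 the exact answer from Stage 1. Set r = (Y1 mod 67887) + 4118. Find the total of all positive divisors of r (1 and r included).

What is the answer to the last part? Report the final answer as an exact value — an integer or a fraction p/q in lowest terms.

Stage 1: T(2) = -3*(-25) - 2*(8) = 59; iterating: T(2)=59, T(3)=-127, T(4)=263, T(5)=-535, T(6)=1079, T(7)=-2167, T(8)=4343, T(9)=-8695, T(10)=17399, T(11)=-34807, T(12)=69623; answer 69623
Stage 2: Y1 = 69623; r = 5854; 5854 = 2 * 2927; sigma = (1 + 2) * (1 + 2927) = 3 * 2928 = 8784; answer 8784

8784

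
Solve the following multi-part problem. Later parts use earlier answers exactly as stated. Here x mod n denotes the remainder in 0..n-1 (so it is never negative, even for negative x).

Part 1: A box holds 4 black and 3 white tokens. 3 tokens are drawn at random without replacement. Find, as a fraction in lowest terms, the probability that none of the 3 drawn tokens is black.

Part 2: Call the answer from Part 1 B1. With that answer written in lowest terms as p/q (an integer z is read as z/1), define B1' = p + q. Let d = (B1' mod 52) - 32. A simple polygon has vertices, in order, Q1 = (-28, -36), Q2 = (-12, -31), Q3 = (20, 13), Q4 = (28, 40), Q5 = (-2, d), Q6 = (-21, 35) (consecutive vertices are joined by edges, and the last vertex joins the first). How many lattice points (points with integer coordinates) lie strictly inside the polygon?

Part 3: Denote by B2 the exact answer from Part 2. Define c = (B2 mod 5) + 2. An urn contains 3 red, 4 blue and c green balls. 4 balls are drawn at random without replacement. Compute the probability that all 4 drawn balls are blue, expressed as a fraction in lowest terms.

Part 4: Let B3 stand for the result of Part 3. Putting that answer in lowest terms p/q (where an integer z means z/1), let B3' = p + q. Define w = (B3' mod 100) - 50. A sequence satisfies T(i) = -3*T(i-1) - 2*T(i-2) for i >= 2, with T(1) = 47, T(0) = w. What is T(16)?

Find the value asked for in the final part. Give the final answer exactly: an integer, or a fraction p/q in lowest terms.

-6094709

Part 1: total draws C(7,3) = 35; favorable C(3,3) = 1; P = 1/35; answer 1/35
Part 2: B1 = 1/35; threaded value p + q = 36; d = 4; cross terms: (-28*-31 - -12*-36)=436, (-12*13 - 20*-31)=464, (20*40 - 28*13)=436, (28*4 - -2*40)=192, (-2*35 - -21*4)=14, (-21*-36 - -28*35)=1736; twice the area = |3278| = 3278; area = 1639; boundary points = 1 + 4 + 1 + 6 + 1 + 1 = 14; strictly interior points = area - boundary/2 + 1 = 1633; answer 1633
Part 3: B2 = 1633; c = 5; total draws C(12,4) = 495; favorable C(4,4) = 1; P = 1/495; answer 1/495
Part 4: B3 = 1/495; threaded value p + q = 496; w = 46; T(2) = -3*(47) - 2*(46) = -233; iterating: T(2)=-233, T(3)=605, T(4)=-1349, T(5)=2837, T(6)=-5813, T(7)=11765, T(8)=-23669, T(9)=47477, T(10)=-95093, T(11)=190325, T(12)=-380789, T(13)=761717, T(14)=-1523573, T(15)=3047285, T(16)=-6094709; answer -6094709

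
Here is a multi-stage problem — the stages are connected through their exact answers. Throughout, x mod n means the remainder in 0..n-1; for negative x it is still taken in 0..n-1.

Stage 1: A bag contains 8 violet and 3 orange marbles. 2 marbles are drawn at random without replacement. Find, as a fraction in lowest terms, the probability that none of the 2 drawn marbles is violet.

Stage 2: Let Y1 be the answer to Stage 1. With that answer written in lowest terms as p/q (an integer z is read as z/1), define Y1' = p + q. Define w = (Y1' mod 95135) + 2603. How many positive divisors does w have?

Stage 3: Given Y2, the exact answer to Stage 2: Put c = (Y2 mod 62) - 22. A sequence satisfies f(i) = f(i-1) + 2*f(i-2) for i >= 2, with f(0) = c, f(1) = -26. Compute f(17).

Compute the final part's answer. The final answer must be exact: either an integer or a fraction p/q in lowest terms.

Stage 1: total draws C(11,2) = 55; favorable C(3,2) = 3; P = 3/55; answer 3/55
Stage 2: Y1 = 3/55; threaded value p + q = 58; w = 2661; 2661 = 3 * 887; number of divisors = (1+1) * (1+1) = 4; answer 4
Stage 3: Y2 = 4; c = -18; f(2) = 1*(-26) + 2*(-18) = -62; iterating: f(2)=-62, f(3)=-114, f(4)=-238, f(5)=-466, f(6)=-942, f(7)=-1874, f(8)=-3758, f(9)=-7506, f(10)=-15022, f(11)=-30034, f(12)=-60078, f(13)=-120146, f(14)=-240302, f(15)=-480594, f(16)=-961198, f(17)=-1922386; answer -1922386

-1922386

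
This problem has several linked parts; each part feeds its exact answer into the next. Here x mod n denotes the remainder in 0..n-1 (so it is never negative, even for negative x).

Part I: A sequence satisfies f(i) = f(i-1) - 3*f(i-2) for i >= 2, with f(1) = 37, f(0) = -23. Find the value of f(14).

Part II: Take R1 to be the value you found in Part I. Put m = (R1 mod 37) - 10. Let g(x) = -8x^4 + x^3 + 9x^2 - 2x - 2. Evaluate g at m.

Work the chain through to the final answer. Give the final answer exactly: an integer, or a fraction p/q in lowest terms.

-3103802

Part I: f(2) = 1*(37) - 3*(-23) = 106; iterating: f(2)=106, f(3)=-5, f(4)=-323, f(5)=-308, f(6)=661, f(7)=1585, f(8)=-398, f(9)=-5153, f(10)=-3959, f(11)=11500, f(12)=23377, f(13)=-11123, f(14)=-81254; answer -81254
Part II: R1 = -81254; m = 25; -8*(25)^4 + 1*(25)^3 + 9*(25)^2 - 2*(25)^1 - 2 = (-3125000) + (15625) + (5625) + (-50) + (-2) = -3103802; answer -3103802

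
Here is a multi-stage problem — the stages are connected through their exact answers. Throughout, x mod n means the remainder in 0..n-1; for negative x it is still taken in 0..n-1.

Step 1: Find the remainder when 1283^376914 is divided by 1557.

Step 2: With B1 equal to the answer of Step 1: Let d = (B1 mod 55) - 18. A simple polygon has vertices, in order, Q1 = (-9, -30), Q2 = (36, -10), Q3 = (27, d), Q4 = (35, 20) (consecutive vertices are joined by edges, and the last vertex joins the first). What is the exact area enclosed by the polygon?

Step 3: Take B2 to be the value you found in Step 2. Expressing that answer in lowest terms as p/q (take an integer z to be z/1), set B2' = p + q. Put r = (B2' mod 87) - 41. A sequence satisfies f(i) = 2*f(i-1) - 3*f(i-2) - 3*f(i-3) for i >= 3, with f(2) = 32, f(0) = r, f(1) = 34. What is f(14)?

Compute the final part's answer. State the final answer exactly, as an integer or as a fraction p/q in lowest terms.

Step 1: squarings mod 1557: 1283^1=1283, 1283^2=340, 1283^4=382, 1283^8=1123, 1283^16=1516, 1283^32=124, 1283^64=1363, 1283^128=268, 1283^256=202, 1283^512=322, 1283^1024=922, 1283^2048=1519, 1283^4096=1444, 1283^8192=313, 1283^16384=1435, 1283^32768=871, 1283^65536=382, 1283^131072=1123, 1283^262144=1516; 1283^376914 = 1283^2 * 1283^16 * 1283^64 * 1283^16384 * 1283^32768 * 1283^65536 * 1283^262144 = 955 (mod 1557); answer 955
Step 2: B1 = 955; d = 2; cross terms: (-9*-10 - 36*-30)=1170, (36*2 - 27*-10)=342, (27*20 - 35*2)=470, (35*-30 - -9*20)=-870; twice the area = |1112| = 1112; area = 556; answer 556
Step 3: B2 = 556; threaded value p + q = 557; r = -6; f(3) = 2*(32) - 3*(34) - 3*(-6) = -20; iterating: f(3)=-20, f(4)=-238, f(5)=-512, f(6)=-250, f(7)=1750, f(8)=5786, f(9)=7072, f(10)=-8464, f(11)=-55502, f(12)=-106828, f(13)=-21758, f(14)=443474; answer 443474

443474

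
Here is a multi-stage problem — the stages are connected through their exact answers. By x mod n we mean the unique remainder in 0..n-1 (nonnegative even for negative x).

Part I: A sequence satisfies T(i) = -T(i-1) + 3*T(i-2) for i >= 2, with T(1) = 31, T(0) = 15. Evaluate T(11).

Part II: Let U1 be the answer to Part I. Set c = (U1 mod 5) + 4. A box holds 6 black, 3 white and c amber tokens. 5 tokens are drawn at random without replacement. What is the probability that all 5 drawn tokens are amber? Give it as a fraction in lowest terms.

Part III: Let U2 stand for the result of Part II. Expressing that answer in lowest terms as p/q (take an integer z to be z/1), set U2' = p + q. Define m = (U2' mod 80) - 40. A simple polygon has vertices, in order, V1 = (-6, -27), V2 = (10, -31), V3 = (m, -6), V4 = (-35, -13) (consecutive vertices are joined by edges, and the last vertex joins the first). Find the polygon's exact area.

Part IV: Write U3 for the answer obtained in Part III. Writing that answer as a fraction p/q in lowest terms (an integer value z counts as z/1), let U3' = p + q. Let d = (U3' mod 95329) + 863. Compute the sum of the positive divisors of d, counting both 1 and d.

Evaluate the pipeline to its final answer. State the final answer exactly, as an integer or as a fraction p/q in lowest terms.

5292

Part I: T(2) = -1*(31) + 3*(15) = 14; iterating: T(2)=14, T(3)=79, T(4)=-37, T(5)=274, T(6)=-385, T(7)=1207, T(8)=-2362, T(9)=5983, T(10)=-13069, T(11)=31018; answer 31018
Part II: U1 = 31018; c = 7; total draws C(16,5) = 4368; favorable C(7,5) = 21; P = 1/208; answer 1/208
Part III: U2 = 1/208; threaded value p + q = 209; m = 9; cross terms: (-6*-31 - 10*-27)=456, (10*-6 - 9*-31)=219, (9*-13 - -35*-6)=-327, (-35*-27 - -6*-13)=867; twice the area = |1215| = 1215; area = 1215/2; answer 1215/2
Part IV: U3 = 1215/2; threaded value p + q = 1217; d = 2080; 2080 = 2^5 * 5 * 13; sigma = (1 + 2 + 4 + 8 + 16 + 32) * (1 + 5) * (1 + 13) = 63 * 6 * 14 = 5292; answer 5292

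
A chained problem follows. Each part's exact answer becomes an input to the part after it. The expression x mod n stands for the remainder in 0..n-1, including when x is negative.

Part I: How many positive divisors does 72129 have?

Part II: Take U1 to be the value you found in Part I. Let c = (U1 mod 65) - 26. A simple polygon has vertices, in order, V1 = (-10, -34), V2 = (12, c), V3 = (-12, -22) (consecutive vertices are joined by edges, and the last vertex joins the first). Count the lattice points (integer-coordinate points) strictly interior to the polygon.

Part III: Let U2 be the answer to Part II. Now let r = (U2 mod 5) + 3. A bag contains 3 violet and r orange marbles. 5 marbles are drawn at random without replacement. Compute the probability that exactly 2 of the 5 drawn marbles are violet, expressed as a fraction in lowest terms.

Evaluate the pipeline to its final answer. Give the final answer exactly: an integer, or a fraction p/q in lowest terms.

Part I: 72129 = 3 * 24043; number of divisors = (1+1) * (1+1) = 4; answer 4
Part II: U1 = 4; c = -22; cross terms: (-10*-22 - 12*-34)=628, (12*-22 - -12*-22)=-528, (-12*-34 - -10*-22)=188; twice the area = |288| = 288; area = 144; boundary points = 2 + 24 + 2 = 28; strictly interior points = area - boundary/2 + 1 = 131; answer 131
Part III: U2 = 131; r = 4; total draws C(7,5) = 21; favorable C(3,2)*C(4,3) = 12; P = 4/7; answer 4/7

4/7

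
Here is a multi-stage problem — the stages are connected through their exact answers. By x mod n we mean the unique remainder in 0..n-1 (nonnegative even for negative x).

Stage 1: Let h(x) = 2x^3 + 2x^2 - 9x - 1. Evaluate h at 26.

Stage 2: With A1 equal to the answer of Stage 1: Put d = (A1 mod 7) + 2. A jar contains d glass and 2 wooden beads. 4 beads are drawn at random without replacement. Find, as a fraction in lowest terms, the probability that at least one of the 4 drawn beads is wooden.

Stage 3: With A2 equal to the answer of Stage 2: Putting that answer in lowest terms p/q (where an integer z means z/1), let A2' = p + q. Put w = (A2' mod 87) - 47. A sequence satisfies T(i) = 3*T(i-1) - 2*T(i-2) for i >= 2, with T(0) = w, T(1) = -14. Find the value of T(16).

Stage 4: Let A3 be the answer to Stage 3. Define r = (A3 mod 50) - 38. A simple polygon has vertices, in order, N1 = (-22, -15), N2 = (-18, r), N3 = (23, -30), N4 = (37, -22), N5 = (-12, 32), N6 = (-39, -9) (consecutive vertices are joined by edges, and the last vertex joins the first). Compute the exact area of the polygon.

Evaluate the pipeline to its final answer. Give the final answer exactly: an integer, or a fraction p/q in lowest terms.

Stage 1: 2*(26)^3 + 2*(26)^2 - 9*(26)^1 - 1 = (35152) + (1352) + (-234) + (-1) = 36269; answer 36269
Stage 2: A1 = 36269; d = 4; total draws C(6,4) = 15; complement C(4,4) = 1; favorable 15 - 1 = 14; P = 14/15; answer 14/15
Stage 3: A2 = 14/15; threaded value p + q = 29; w = -18; T(2) = 3*(-14) - 2*(-18) = -6; iterating: T(2)=-6, T(3)=10, T(4)=42, T(5)=106, T(6)=234, T(7)=490, T(8)=1002, T(9)=2026, T(10)=4074, T(11)=8170, T(12)=16362, T(13)=32746, T(14)=65514, T(15)=131050, T(16)=262122; answer 262122
Stage 4: A3 = 262122; r = -16; cross terms: (-22*-16 - -18*-15)=82, (-18*-30 - 23*-16)=908, (23*-22 - 37*-30)=604, (37*32 - -12*-22)=920, (-12*-9 - -39*32)=1356, (-39*-15 - -22*-9)=387; twice the area = |4257| = 4257; area = 4257/2; answer 4257/2

4257/2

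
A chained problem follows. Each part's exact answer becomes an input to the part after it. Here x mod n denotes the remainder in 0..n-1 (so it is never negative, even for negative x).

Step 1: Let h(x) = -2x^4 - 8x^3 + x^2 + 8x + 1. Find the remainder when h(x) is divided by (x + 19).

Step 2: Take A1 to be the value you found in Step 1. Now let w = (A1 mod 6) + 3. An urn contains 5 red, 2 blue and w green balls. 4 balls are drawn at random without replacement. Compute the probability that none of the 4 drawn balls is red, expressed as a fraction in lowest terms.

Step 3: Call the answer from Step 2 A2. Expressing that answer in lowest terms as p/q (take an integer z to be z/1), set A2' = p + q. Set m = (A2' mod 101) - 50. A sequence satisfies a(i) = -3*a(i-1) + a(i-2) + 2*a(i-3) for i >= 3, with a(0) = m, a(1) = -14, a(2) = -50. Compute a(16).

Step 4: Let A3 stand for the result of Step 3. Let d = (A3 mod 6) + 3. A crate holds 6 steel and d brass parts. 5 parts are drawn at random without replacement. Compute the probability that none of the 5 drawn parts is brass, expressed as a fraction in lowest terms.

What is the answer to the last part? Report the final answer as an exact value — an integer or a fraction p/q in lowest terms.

Step 1: remainder = value at the root: -2*(-19)^4 - 8*(-19)^3 + 1*(-19)^2 + 8*(-19)^1 + 1 = (-260642) + (54872) + (361) + (-152) + (1) = -205560; answer -205560
Step 2: A1 = -205560; w = 3; total draws C(10,4) = 210; favorable C(5,4) = 5; P = 1/42; answer 1/42
Step 3: A2 = 1/42; threaded value p + q = 43; m = -7; a(3) = -3*(-50) + 1*(-14) + 2*(-7) = 122; iterating: a(3)=122, a(4)=-444, a(5)=1354, a(6)=-4262, a(7)=13252, a(8)=-41310, a(9)=128658, a(10)=-400780, a(11)=1248378, a(12)=-3888598, a(13)=12112612, a(14)=-37729678, a(15)=117524450, a(16)=-366077804; answer -366077804
Step 4: A3 = -366077804; d = 7; total draws C(13,5) = 1287; favorable C(6,5) = 6; P = 2/429; answer 2/429

2/429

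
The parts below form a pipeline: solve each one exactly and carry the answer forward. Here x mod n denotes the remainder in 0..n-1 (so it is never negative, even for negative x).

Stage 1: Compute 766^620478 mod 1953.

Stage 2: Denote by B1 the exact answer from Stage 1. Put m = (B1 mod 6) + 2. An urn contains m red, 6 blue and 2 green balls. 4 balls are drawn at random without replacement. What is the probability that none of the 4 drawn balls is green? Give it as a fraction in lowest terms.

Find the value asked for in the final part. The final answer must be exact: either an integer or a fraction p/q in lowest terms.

45/91

Stage 1: squarings mod 1953: 766^1=766, 766^2=856, 766^4=361, 766^8=1423, 766^16=1621, 766^32=856, 766^64=361, 766^128=1423, 766^256=1621, 766^512=856, 766^1024=361, 766^2048=1423, 766^4096=1621, 766^8192=856, 766^16384=361, 766^32768=1423, 766^65536=1621, 766^131072=856, 766^262144=361, 766^524288=1423; 766^620478 = 766^2 * 766^4 * 766^8 * 766^16 * 766^32 * 766^128 * 766^256 * 766^512 * 766^1024 * 766^4096 * 766^8192 * 766^16384 * 766^65536 * 766^524288 = 946 (mod 1953); answer 946
Stage 2: B1 = 946; m = 6; total draws C(14,4) = 1001; favorable C(12,4) = 495; P = 45/91; answer 45/91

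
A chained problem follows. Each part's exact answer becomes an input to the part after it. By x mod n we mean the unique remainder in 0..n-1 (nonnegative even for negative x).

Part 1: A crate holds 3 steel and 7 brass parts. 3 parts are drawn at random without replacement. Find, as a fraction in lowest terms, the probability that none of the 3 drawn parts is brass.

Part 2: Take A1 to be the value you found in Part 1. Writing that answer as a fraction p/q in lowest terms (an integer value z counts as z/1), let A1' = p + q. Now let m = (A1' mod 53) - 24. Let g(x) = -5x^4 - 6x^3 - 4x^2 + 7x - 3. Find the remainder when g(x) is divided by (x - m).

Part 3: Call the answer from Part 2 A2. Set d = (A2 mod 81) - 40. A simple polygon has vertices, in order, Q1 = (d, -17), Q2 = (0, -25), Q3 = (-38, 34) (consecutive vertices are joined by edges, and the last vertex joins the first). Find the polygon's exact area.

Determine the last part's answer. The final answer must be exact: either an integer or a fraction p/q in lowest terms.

Part 1: total draws C(10,3) = 120; favorable C(3,3) = 1; P = 1/120; answer 1/120
Part 2: A1 = 1/120; threaded value p + q = 121; m = -9; remainder = value at the root: -5*(-9)^4 - 6*(-9)^3 - 4*(-9)^2 + 7*(-9)^1 - 3 = (-32805) + (4374) + (-324) + (-63) + (-3) = -28821; answer -28821
Part 3: A2 = -28821; d = -25; cross terms: (-25*-25 - 0*-17)=625, (0*34 - -38*-25)=-950, (-38*-17 - -25*34)=1496; twice the area = |1171| = 1171; area = 1171/2; answer 1171/2

1171/2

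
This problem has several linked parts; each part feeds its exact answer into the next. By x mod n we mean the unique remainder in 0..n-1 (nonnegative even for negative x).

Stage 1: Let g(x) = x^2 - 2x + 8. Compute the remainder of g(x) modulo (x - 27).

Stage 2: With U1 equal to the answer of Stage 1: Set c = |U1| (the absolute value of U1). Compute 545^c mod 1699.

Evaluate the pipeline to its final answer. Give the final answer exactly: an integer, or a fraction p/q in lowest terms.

337

Stage 1: remainder = value at the root: 1*(27)^2 - 2*(27)^1 + 8 = (729) + (-54) + (8) = 683; answer 683
Stage 2: U1 = 683; c = 683; squarings mod 1699: 545^1=545, 545^2=1399, 545^4=1652, 545^8=510, 545^16=153, 545^32=1322, 545^64=1112, 545^128=1371, 545^256=547, 545^512=185; 545^683 = 545^1 * 545^2 * 545^8 * 545^32 * 545^128 * 545^512 = 337 (mod 1699); answer 337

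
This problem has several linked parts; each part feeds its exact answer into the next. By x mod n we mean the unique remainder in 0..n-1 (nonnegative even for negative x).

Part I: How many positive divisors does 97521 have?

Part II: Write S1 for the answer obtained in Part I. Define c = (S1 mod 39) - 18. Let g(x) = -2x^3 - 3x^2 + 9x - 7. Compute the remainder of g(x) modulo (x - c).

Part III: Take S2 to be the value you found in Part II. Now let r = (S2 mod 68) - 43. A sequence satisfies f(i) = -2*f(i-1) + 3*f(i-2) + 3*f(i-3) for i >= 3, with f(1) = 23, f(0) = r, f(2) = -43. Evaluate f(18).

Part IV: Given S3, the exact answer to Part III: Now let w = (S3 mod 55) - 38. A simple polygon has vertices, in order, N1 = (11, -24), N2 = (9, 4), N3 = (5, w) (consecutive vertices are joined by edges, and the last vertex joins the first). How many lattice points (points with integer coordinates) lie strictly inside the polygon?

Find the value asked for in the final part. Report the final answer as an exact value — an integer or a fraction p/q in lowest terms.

43

Part I: 97521 = 3 * 32507; number of divisors = (1+1) * (1+1) = 4; answer 4
Part II: S1 = 4; c = -14; remainder = value at the root: -2*(-14)^3 - 3*(-14)^2 + 9*(-14)^1 - 7 = (5488) + (-588) + (-126) + (-7) = 4767; answer 4767
Part III: S2 = 4767; r = -36; f(3) = -2*(-43) + 3*(23) + 3*(-36) = 47; iterating: f(3)=47, f(4)=-154, f(5)=320, f(6)=-961, f(7)=2420, f(8)=-6763, f(9)=17903, f(10)=-48835, f(11)=131090, f(12)=-354976, f(13)=956717, f(14)=-2585092, f(15)=6975407, f(16)=-18835939, f(17)=50842823, f(18)=-137267242; answer -137267242
Part IV: S3 = -137267242; w = 15; cross terms: (11*4 - 9*-24)=260, (9*15 - 5*4)=115, (5*-24 - 11*15)=-285; twice the area = |90| = 90; area = 45; boundary points = 2 + 1 + 3 = 6; strictly interior points = area - boundary/2 + 1 = 43; answer 43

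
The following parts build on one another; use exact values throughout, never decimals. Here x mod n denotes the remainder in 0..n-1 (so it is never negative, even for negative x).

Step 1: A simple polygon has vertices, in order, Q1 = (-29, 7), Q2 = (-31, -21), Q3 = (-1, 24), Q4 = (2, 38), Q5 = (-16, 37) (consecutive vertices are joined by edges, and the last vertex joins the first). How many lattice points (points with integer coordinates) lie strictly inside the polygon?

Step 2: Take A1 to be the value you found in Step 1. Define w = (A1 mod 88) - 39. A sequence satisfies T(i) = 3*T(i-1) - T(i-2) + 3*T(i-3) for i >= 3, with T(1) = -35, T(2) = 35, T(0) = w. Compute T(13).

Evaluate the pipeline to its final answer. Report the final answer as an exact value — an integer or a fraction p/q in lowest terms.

Step 1: cross terms: (-29*-21 - -31*7)=826, (-31*24 - -1*-21)=-765, (-1*38 - 2*24)=-86, (2*37 - -16*38)=682, (-16*7 - -29*37)=961; twice the area = |1618| = 1618; area = 809; boundary points = 2 + 15 + 1 + 1 + 1 = 20; strictly interior points = area - boundary/2 + 1 = 800; answer 800
Step 2: A1 = 800; w = -31; T(3) = 3*(35) - 1*(-35) + 3*(-31) = 47; iterating: T(3)=47, T(4)=1, T(5)=61, T(6)=323, T(7)=911, T(8)=2593, T(9)=7837, T(10)=23651, T(11)=70895, T(12)=212545, T(13)=637693; answer 637693

637693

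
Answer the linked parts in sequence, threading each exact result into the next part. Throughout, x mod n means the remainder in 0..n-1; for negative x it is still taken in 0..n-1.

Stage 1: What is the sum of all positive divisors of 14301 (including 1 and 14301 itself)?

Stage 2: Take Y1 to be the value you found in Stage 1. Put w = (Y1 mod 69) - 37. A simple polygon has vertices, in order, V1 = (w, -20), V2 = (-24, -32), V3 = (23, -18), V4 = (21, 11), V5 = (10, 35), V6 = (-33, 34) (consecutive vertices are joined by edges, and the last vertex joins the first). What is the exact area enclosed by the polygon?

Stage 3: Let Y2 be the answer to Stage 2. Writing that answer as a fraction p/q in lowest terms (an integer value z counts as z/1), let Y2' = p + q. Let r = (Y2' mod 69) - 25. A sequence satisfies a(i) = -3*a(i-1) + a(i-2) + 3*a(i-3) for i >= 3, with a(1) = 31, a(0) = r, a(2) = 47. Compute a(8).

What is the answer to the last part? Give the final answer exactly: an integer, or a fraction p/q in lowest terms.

Stage 1: 14301 = 3^2 * 7 * 227; sigma = (1 + 3 + 9) * (1 + 7) * (1 + 227) = 13 * 8 * 228 = 23712; answer 23712
Stage 2: Y1 = 23712; w = 8; cross terms: (8*-32 - -24*-20)=-736, (-24*-18 - 23*-32)=1168, (23*11 - 21*-18)=631, (21*35 - 10*11)=625, (10*34 - -33*35)=1495, (-33*-20 - 8*34)=388; twice the area = |3571| = 3571; area = 3571/2; answer 3571/2
Stage 3: Y2 = 3571/2; threaded value p + q = 3573; r = 29; a(3) = -3*(47) + 1*(31) + 3*(29) = -23; iterating: a(3)=-23, a(4)=209, a(5)=-509, a(6)=1667, a(7)=-4883, a(8)=14789; answer 14789

14789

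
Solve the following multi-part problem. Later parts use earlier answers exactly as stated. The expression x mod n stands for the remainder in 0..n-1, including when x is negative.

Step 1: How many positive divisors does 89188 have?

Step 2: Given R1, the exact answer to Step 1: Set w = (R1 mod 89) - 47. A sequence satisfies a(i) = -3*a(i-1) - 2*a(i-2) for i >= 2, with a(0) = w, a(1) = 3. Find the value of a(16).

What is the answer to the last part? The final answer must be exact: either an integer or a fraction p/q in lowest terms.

Step 1: 89188 = 2^2 * 11 * 2027; number of divisors = (2+1) * (1+1) * (1+1) = 12; answer 12
Step 2: R1 = 12; w = -35; a(2) = -3*(3) - 2*(-35) = 61; iterating: a(2)=61, a(3)=-189, a(4)=445, a(5)=-957, a(6)=1981, a(7)=-4029, a(8)=8125, a(9)=-16317, a(10)=32701, a(11)=-65469, a(12)=131005, a(13)=-262077, a(14)=524221, a(15)=-1048509, a(16)=2097085; answer 2097085

2097085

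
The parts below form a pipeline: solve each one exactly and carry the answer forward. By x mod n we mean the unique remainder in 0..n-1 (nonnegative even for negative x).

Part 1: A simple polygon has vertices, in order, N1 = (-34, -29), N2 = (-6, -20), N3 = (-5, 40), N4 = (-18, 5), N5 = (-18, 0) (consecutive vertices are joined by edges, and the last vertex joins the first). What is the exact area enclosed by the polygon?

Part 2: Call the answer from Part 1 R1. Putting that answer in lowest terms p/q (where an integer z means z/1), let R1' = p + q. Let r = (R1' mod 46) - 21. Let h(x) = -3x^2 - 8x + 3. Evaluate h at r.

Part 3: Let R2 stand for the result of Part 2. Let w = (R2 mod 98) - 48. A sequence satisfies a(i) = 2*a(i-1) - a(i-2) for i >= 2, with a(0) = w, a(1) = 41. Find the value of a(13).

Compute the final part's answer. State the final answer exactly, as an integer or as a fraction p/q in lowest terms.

Part 1: cross terms: (-34*-20 - -6*-29)=506, (-6*40 - -5*-20)=-340, (-5*5 - -18*40)=695, (-18*0 - -18*5)=90, (-18*-29 - -34*0)=522; twice the area = |1473| = 1473; area = 1473/2; answer 1473/2
Part 2: R1 = 1473/2; threaded value p + q = 1475; r = -18; -3*(-18)^2 - 8*(-18)^1 + 3 = (-972) + (144) + (3) = -825; answer -825
Part 3: R2 = -825; w = 9; a(2) = 2*(41) - 1*(9) = 73; iterating: a(2)=73, a(3)=105, a(4)=137, a(5)=169, a(6)=201, a(7)=233, a(8)=265, a(9)=297, a(10)=329, a(11)=361, a(12)=393, a(13)=425; answer 425

425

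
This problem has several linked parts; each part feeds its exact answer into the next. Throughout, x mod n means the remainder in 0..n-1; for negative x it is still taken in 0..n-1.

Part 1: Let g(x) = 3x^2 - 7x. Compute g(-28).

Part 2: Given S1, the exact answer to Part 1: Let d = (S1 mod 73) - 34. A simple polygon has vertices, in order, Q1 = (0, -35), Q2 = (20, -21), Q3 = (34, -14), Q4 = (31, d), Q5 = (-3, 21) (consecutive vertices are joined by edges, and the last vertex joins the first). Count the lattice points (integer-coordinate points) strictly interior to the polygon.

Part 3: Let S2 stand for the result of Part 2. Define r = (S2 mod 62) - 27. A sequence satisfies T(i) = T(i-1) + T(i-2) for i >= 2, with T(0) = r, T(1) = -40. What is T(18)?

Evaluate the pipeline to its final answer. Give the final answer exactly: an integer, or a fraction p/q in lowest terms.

-125718

Part 1: 3*(-28)^2 - 7*(-28)^1 = (2352) + (196) = 2548; answer 2548
Part 2: S1 = 2548; d = 32; cross terms: (0*-21 - 20*-35)=700, (20*-14 - 34*-21)=434, (34*32 - 31*-14)=1522, (31*21 - -3*32)=747, (-3*-35 - 0*21)=105; twice the area = |3508| = 3508; area = 1754; boundary points = 2 + 7 + 1 + 1 + 1 = 12; strictly interior points = area - boundary/2 + 1 = 1749; answer 1749
Part 3: S2 = 1749; r = -14; T(2) = 1*(-40) + 1*(-14) = -54; iterating: T(2)=-54, T(3)=-94, T(4)=-148, T(5)=-242, T(6)=-390, T(7)=-632, T(8)=-1022, T(9)=-1654, T(10)=-2676, T(11)=-4330, T(12)=-7006, T(13)=-11336, T(14)=-18342, T(15)=-29678, T(16)=-48020, T(17)=-77698, T(18)=-125718; answer -125718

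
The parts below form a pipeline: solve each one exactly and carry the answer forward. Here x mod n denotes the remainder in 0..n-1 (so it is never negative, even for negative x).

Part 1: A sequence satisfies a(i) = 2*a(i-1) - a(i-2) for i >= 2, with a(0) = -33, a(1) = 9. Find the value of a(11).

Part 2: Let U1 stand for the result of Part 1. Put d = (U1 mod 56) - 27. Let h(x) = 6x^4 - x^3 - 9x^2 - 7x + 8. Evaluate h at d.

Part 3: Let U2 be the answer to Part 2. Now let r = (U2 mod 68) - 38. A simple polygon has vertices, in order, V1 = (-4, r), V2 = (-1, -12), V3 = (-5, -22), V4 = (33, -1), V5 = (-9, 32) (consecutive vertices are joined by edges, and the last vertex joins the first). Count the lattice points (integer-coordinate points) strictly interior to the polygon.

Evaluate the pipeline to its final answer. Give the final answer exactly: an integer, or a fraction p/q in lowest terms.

Part 1: a(2) = 2*(9) - 1*(-33) = 51; iterating: a(2)=51, a(3)=93, a(4)=135, a(5)=177, a(6)=219, a(7)=261, a(8)=303, a(9)=345, a(10)=387, a(11)=429; answer 429
Part 2: U1 = 429; d = 10; 6*(10)^4 - 1*(10)^3 - 9*(10)^2 - 7*(10)^1 + 8 = (60000) + (-1000) + (-900) + (-70) + (8) = 58038; answer 58038
Part 3: U2 = 58038; r = -4; cross terms: (-4*-12 - -1*-4)=44, (-1*-22 - -5*-12)=-38, (-5*-1 - 33*-22)=731, (33*32 - -9*-1)=1047, (-9*-4 - -4*32)=164; twice the area = |1948| = 1948; area = 974; boundary points = 1 + 2 + 1 + 3 + 1 = 8; strictly interior points = area - boundary/2 + 1 = 971; answer 971

971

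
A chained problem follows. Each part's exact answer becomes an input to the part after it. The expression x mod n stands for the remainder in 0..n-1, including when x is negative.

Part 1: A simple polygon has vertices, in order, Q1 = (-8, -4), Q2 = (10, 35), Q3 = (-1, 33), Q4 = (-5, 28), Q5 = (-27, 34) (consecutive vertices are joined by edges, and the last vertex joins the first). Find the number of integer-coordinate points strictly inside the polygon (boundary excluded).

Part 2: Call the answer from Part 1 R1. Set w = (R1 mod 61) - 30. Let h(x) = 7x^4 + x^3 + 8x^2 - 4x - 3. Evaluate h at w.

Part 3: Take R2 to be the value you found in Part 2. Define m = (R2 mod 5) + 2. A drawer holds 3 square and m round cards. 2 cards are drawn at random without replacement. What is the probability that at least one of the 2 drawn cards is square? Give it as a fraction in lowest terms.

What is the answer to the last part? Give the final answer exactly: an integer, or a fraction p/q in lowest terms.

4/5

Part 1: cross terms: (-8*35 - 10*-4)=-240, (10*33 - -1*35)=365, (-1*28 - -5*33)=137, (-5*34 - -27*28)=586, (-27*-4 - -8*34)=380; twice the area = |1228| = 1228; area = 614; boundary points = 3 + 1 + 1 + 2 + 19 = 26; strictly interior points = area - boundary/2 + 1 = 602; answer 602
Part 2: R1 = 602; w = 23; 7*(23)^4 + 1*(23)^3 + 8*(23)^2 - 4*(23)^1 - 3 = (1958887) + (12167) + (4232) + (-92) + (-3) = 1975191; answer 1975191
Part 3: R2 = 1975191; m = 3; total draws C(6,2) = 15; complement C(3,2) = 3; favorable 15 - 3 = 12; P = 4/5; answer 4/5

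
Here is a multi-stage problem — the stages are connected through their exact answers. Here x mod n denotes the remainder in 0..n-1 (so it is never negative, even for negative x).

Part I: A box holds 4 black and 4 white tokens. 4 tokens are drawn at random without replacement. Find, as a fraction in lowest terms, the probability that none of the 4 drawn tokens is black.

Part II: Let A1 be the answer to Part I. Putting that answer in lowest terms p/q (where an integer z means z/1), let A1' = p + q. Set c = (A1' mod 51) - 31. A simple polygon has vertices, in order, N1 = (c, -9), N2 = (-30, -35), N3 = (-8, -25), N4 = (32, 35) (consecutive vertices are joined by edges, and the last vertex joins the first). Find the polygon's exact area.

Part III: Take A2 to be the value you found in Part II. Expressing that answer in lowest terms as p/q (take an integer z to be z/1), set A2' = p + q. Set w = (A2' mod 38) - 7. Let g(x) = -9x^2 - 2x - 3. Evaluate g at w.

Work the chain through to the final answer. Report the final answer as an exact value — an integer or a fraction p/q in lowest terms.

Part I: total draws C(8,4) = 70; favorable C(4,4) = 1; P = 1/70; answer 1/70
Part II: A1 = 1/70; threaded value p + q = 71; c = -11; cross terms: (-11*-35 - -30*-9)=115, (-30*-25 - -8*-35)=470, (-8*35 - 32*-25)=520, (32*-9 - -11*35)=97; twice the area = |1202| = 1202; area = 601; answer 601
Part III: A2 = 601; threaded value p + q = 602; w = 25; -9*(25)^2 - 2*(25)^1 - 3 = (-5625) + (-50) + (-3) = -5678; answer -5678

-5678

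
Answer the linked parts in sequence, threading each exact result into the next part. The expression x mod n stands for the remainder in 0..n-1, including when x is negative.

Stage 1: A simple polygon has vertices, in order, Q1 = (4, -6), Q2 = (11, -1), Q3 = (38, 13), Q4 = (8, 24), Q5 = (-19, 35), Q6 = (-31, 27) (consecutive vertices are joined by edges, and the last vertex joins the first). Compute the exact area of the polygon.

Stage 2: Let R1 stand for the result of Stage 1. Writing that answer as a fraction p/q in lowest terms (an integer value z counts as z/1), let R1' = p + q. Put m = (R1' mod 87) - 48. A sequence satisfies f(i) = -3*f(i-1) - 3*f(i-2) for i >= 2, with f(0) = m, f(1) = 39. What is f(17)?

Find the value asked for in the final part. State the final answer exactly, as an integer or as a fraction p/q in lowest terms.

-629856

Stage 1: cross terms: (4*-1 - 11*-6)=62, (11*13 - 38*-1)=181, (38*24 - 8*13)=808, (8*35 - -19*24)=736, (-19*27 - -31*35)=572, (-31*-6 - 4*27)=78; twice the area = |2437| = 2437; area = 2437/2; answer 2437/2
Stage 2: R1 = 2437/2; threaded value p + q = 2439; m = -45; f(2) = -3*(39) - 3*(-45) = 18; iterating: f(2)=18, f(3)=-171, f(4)=459, f(5)=-864, f(6)=1215, f(7)=-1053, f(8)=-486, f(9)=4617, f(10)=-12393, f(11)=23328, f(12)=-32805, f(13)=28431, f(14)=13122, f(15)=-124659, f(16)=334611, f(17)=-629856; answer -629856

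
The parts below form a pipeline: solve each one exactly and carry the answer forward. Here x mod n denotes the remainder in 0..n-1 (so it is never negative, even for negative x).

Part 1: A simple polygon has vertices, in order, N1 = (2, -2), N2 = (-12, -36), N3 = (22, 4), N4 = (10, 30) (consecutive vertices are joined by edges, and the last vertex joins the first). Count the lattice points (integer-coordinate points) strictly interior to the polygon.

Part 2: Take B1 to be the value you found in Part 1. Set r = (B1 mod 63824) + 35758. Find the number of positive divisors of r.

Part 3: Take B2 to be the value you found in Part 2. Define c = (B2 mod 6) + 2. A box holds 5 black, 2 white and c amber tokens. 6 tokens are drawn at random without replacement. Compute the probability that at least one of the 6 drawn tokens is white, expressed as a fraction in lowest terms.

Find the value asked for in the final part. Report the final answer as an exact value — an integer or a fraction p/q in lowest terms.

9/11

Part 1: cross terms: (2*-36 - -12*-2)=-96, (-12*4 - 22*-36)=744, (22*30 - 10*4)=620, (10*-2 - 2*30)=-80; twice the area = |1188| = 1188; area = 594; boundary points = 2 + 2 + 2 + 8 = 14; strictly interior points = area - boundary/2 + 1 = 588; answer 588
Part 2: B1 = 588; r = 36346; 36346 = 2 * 17 * 1069; number of divisors = (1+1) * (1+1) * (1+1) = 8; answer 8
Part 3: B2 = 8; c = 4; total draws C(11,6) = 462; complement C(9,6) = 84; favorable 462 - 84 = 378; P = 9/11; answer 9/11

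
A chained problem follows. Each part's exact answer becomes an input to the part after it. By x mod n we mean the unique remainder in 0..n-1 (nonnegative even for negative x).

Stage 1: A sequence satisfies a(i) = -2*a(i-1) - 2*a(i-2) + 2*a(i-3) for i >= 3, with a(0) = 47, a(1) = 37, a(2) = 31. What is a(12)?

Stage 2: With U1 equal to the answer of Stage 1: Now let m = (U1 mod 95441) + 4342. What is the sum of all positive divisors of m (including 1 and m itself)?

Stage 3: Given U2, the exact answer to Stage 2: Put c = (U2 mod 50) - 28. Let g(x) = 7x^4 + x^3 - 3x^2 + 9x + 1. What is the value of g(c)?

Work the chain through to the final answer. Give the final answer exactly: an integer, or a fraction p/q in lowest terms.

739855

Stage 1: a(3) = -2*(31) - 2*(37) + 2*(47) = -42; iterating: a(3)=-42, a(4)=96, a(5)=-46, a(6)=-184, a(7)=652, a(8)=-1028, a(9)=384, a(10)=2592, a(11)=-8008, a(12)=11600; answer 11600
Stage 2: U1 = 11600; m = 15942; 15942 = 2 * 3 * 2657; sigma = (1 + 2) * (1 + 3) * (1 + 2657) = 3 * 4 * 2658 = 31896; answer 31896
Stage 3: U2 = 31896; c = 18; 7*(18)^4 + 1*(18)^3 - 3*(18)^2 + 9*(18)^1 + 1 = (734832) + (5832) + (-972) + (162) + (1) = 739855; answer 739855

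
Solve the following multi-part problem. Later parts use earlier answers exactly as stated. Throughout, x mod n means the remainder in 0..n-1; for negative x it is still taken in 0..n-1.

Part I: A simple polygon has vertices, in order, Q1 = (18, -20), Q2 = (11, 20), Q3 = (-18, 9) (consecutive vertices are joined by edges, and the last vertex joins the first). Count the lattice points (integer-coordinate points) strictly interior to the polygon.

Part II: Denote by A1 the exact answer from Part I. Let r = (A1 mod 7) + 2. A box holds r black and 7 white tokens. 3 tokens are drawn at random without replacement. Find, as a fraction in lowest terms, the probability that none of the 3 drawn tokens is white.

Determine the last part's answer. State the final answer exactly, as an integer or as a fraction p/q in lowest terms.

Part I: cross terms: (18*20 - 11*-20)=580, (11*9 - -18*20)=459, (-18*-20 - 18*9)=198; twice the area = |1237| = 1237; area = 1237/2; boundary points = 1 + 1 + 1 = 3; strictly interior points = area - boundary/2 + 1 = 618; answer 618
Part II: A1 = 618; r = 4; total draws C(11,3) = 165; favorable C(4,3) = 4; P = 4/165; answer 4/165

4/165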